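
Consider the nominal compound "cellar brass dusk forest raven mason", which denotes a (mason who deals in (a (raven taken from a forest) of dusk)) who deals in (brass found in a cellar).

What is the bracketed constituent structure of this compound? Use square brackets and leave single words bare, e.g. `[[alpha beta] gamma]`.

The outermost head in the paraphrase is "mason" (specifically "dusk forest raven mason"), modified by "cellar brass".
"cellar brass" → head "brass", modifier "cellar".
"dusk forest raven mason" → head "mason", modifier "dusk forest raven".
"dusk forest raven" → head "raven" (specifically "forest raven"), modifier "dusk".
"forest raven" → head "raven", modifier "forest".
Putting it together: [[cellar brass] [[dusk [forest raven]] mason]].

[[cellar brass] [[dusk [forest raven]] mason]]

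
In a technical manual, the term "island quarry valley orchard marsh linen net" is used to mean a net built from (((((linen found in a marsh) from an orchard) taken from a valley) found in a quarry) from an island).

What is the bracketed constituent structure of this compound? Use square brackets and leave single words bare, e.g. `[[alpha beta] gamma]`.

[[island [quarry [valley [orchard [marsh linen]]]]] net]

The outermost head in the paraphrase is "net", modified by "island quarry valley orchard marsh linen".
"island quarry valley orchard marsh linen" → head "linen" (specifically "quarry valley orchard marsh linen"), modifier "island".
"quarry valley orchard marsh linen" → head "linen" (specifically "valley orchard marsh linen"), modifier "quarry".
"valley orchard marsh linen" → head "linen" (specifically "orchard marsh linen"), modifier "valley".
"orchard marsh linen" → head "linen" (specifically "marsh linen"), modifier "orchard".
"marsh linen" → head "linen", modifier "marsh".
Putting it together: [[island [quarry [valley [orchard [marsh linen]]]]] net].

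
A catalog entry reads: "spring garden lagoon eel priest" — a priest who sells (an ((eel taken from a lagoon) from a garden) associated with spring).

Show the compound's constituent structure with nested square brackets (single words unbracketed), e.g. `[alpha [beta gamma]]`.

[[spring [garden [lagoon eel]]] priest]

At the top level: head "priest"; modifier "spring garden lagoon eel".
"spring garden lagoon eel" → head "eel" (specifically "garden lagoon eel"), modifier "spring".
"garden lagoon eel" → head "eel" (specifically "lagoon eel"), modifier "garden".
"lagoon eel" → head "eel", modifier "lagoon".
Assembled: [[spring [garden [lagoon eel]]] priest].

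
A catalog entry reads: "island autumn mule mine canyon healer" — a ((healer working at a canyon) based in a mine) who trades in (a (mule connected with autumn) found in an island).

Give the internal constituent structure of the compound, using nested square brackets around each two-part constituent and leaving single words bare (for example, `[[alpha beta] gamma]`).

The outermost head in the paraphrase is "healer" (specifically "mine canyon healer"), modified by "island autumn mule".
Inside "island autumn mule": head "mule" (specifically "autumn mule"), modifier "island".
Inside "autumn mule": head "mule", modifier "autumn".
Inside "mine canyon healer": head "healer" (specifically "canyon healer"), modifier "mine".
Inside "canyon healer": head "healer", modifier "canyon".
So the structure is [[island [autumn mule]] [mine [canyon healer]]].

[[island [autumn mule]] [mine [canyon healer]]]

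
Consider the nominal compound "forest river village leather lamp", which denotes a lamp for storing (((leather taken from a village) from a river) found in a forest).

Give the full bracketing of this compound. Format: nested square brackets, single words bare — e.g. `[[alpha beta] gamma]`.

[[forest [river [village leather]]] lamp]

Overall it is a kind of lamp; the modifier is "forest river village leather".
Within "forest river village leather", the head is "leather" (specifically "river village leather") and the modifier is "forest".
Within "river village leather", the head is "leather" (specifically "village leather") and the modifier is "river".
Within "village leather", the head is "leather" and the modifier is "village".
Putting it together: [[forest [river [village leather]]] lamp].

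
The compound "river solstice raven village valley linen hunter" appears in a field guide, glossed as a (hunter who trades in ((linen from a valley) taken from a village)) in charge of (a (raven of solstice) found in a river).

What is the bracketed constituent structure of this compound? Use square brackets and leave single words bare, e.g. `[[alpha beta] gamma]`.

Overall it is a kind of hunter (specifically "village valley linen hunter"); the modifier is "river solstice raven".
Within "river solstice raven", the head is "raven" (specifically "solstice raven") and the modifier is "river".
Within "solstice raven", the head is "raven" and the modifier is "solstice".
Within "village valley linen hunter", the head is "hunter" and the modifier is "village valley linen".
Within "village valley linen", the head is "linen" (specifically "valley linen") and the modifier is "village".
Within "valley linen", the head is "linen" and the modifier is "valley".
Assembled: [[river [solstice raven]] [[village [valley linen]] hunter]].

[[river [solstice raven]] [[village [valley linen]] hunter]]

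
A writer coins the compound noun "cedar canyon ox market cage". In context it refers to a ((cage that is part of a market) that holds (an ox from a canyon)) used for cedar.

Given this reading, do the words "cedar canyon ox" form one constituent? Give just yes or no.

no

The top-level split is [cedar] [canyon ox market cage]; the full structure is [cedar [[canyon ox] [market cage]]].
"cedar canyon ox" straddles a constituent boundary, so it is not a single unit.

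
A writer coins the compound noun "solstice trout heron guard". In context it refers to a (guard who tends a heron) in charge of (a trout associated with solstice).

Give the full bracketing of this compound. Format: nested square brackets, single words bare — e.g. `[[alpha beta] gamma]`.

[[solstice trout] [heron guard]]

At the top level: head "guard" (specifically "heron guard"); modifier "solstice trout".
"solstice trout" → head "trout", modifier "solstice".
"heron guard" → head "guard", modifier "heron".
Putting it together: [[solstice trout] [heron guard]].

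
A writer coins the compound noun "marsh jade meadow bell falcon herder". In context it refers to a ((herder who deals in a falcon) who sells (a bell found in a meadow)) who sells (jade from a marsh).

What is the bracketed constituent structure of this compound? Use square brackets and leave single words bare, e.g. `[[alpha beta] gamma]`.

The outermost head in the paraphrase is "herder" (specifically "meadow bell falcon herder"), modified by "marsh jade".
Inside "marsh jade": head "jade", modifier "marsh".
Inside "meadow bell falcon herder": head "herder" (specifically "falcon herder"), modifier "meadow bell".
Inside "meadow bell": head "bell", modifier "meadow".
Inside "falcon herder": head "herder", modifier "falcon".
So the structure is [[marsh jade] [[meadow bell] [falcon herder]]].

[[marsh jade] [[meadow bell] [falcon herder]]]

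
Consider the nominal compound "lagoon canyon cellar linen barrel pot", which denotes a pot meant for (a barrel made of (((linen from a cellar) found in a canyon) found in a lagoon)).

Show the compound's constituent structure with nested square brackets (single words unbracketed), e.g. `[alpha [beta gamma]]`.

[[[lagoon [canyon [cellar linen]]] barrel] pot]

Overall it is a kind of pot; the modifier is "lagoon canyon cellar linen barrel".
Inside "lagoon canyon cellar linen barrel": head "barrel", modifier "lagoon canyon cellar linen".
Inside "lagoon canyon cellar linen": head "linen" (specifically "canyon cellar linen"), modifier "lagoon".
Inside "canyon cellar linen": head "linen" (specifically "cellar linen"), modifier "canyon".
Inside "cellar linen": head "linen", modifier "cellar".
Assembled: [[[lagoon [canyon [cellar linen]]] barrel] pot].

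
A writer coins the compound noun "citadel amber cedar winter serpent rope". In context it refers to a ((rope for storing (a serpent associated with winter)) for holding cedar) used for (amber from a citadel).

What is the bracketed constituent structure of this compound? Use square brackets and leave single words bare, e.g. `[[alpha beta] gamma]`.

[[citadel amber] [cedar [[winter serpent] rope]]]

The outermost head in the paraphrase is "rope" (specifically "cedar winter serpent rope"), modified by "citadel amber".
"citadel amber" → head "amber", modifier "citadel".
"cedar winter serpent rope" → head "rope" (specifically "winter serpent rope"), modifier "cedar".
"winter serpent rope" → head "rope", modifier "winter serpent".
"winter serpent" → head "serpent", modifier "winter".
Assembled: [[citadel amber] [cedar [[winter serpent] rope]]].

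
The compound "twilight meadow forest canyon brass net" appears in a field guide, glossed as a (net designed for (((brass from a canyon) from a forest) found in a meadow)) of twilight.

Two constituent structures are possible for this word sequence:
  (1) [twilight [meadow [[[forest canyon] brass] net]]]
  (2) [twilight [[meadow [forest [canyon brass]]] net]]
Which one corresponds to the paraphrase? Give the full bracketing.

[twilight [[meadow [forest [canyon brass]]] net]]

The paraphrase's head is the "net" part ("meadow forest canyon brass net"); its modifier is "twilight".
That top-level split, carried through the inner groups, gives [twilight [[meadow [forest [canyon brass]]] net]].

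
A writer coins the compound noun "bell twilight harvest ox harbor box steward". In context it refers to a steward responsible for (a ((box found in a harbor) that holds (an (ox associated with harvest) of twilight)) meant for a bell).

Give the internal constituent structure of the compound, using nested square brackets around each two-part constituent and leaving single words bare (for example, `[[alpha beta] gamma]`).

[[bell [[twilight [harvest ox]] [harbor box]]] steward]

At the top level: head "steward"; modifier "bell twilight harvest ox harbor box".
"bell twilight harvest ox harbor box" → head "box" (specifically "twilight harvest ox harbor box"), modifier "bell".
"twilight harvest ox harbor box" → head "box" (specifically "harbor box"), modifier "twilight harvest ox".
"twilight harvest ox" → head "ox" (specifically "harvest ox"), modifier "twilight".
"harvest ox" → head "ox", modifier "harvest".
"harbor box" → head "box", modifier "harbor".
Assembled: [[bell [[twilight [harvest ox]] [harbor box]]] steward].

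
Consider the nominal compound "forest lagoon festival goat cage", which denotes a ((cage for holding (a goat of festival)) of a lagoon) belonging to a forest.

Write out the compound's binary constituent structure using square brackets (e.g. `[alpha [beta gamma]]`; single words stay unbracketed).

[forest [lagoon [[festival goat] cage]]]

The outermost head in the paraphrase is "cage" (specifically "lagoon festival goat cage"), modified by "forest".
Inside "lagoon festival goat cage": head "cage" (specifically "festival goat cage"), modifier "lagoon".
Inside "festival goat cage": head "cage", modifier "festival goat".
Inside "festival goat": head "goat", modifier "festival".
So the structure is [forest [lagoon [[festival goat] cage]]].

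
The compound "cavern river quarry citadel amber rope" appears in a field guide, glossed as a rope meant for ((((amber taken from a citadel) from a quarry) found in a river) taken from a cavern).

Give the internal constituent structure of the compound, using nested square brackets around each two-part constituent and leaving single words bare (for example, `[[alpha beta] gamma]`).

The outermost head in the paraphrase is "rope", modified by "cavern river quarry citadel amber".
Within "cavern river quarry citadel amber", the head is "amber" (specifically "river quarry citadel amber") and the modifier is "cavern".
Within "river quarry citadel amber", the head is "amber" (specifically "quarry citadel amber") and the modifier is "river".
Within "quarry citadel amber", the head is "amber" (specifically "citadel amber") and the modifier is "quarry".
Within "citadel amber", the head is "amber" and the modifier is "citadel".
Putting it together: [[cavern [river [quarry [citadel amber]]]] rope].

[[cavern [river [quarry [citadel amber]]]] rope]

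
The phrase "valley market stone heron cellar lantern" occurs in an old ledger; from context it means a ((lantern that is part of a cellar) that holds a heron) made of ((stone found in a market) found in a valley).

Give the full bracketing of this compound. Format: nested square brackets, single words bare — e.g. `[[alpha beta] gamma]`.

At the top level: head "lantern" (specifically "heron cellar lantern"); modifier "valley market stone".
Inside "valley market stone": head "stone" (specifically "market stone"), modifier "valley".
Inside "market stone": head "stone", modifier "market".
Inside "heron cellar lantern": head "lantern" (specifically "cellar lantern"), modifier "heron".
Inside "cellar lantern": head "lantern", modifier "cellar".
Assembled: [[valley [market stone]] [heron [cellar lantern]]].

[[valley [market stone]] [heron [cellar lantern]]]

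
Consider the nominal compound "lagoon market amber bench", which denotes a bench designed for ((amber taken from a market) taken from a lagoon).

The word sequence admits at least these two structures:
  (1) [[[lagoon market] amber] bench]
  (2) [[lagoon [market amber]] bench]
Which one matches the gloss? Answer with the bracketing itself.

The paraphrase's head is the "bench" part ("bench"); its modifier is "lagoon market amber".
That top-level split, carried through the inner groups, gives [[lagoon [market amber]] bench].

[[lagoon [market amber]] bench]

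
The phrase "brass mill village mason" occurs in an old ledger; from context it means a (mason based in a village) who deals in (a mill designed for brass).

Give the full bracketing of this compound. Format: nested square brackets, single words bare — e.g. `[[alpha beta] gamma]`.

At the top level: head "mason" (specifically "village mason"); modifier "brass mill".
Inside "brass mill": head "mill", modifier "brass".
Inside "village mason": head "mason", modifier "village".
So the structure is [[brass mill] [village mason]].

[[brass mill] [village mason]]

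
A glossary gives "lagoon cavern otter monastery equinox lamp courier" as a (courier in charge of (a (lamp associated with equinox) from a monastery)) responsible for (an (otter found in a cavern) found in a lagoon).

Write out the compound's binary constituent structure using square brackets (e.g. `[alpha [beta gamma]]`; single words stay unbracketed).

At the top level: head "courier" (specifically "monastery equinox lamp courier"); modifier "lagoon cavern otter".
"lagoon cavern otter" → head "otter" (specifically "cavern otter"), modifier "lagoon".
"cavern otter" → head "otter", modifier "cavern".
"monastery equinox lamp courier" → head "courier", modifier "monastery equinox lamp".
"monastery equinox lamp" → head "lamp" (specifically "equinox lamp"), modifier "monastery".
"equinox lamp" → head "lamp", modifier "equinox".
Assembled: [[lagoon [cavern otter]] [[monastery [equinox lamp]] courier]].

[[lagoon [cavern otter]] [[monastery [equinox lamp]] courier]]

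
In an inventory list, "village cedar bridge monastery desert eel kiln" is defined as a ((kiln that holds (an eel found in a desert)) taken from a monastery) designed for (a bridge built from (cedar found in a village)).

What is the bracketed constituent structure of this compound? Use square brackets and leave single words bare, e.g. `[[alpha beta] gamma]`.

Overall it is a kind of kiln (specifically "monastery desert eel kiln"); the modifier is "village cedar bridge".
Inside "village cedar bridge": head "bridge", modifier "village cedar".
Inside "village cedar": head "cedar", modifier "village".
Inside "monastery desert eel kiln": head "kiln" (specifically "desert eel kiln"), modifier "monastery".
Inside "desert eel kiln": head "kiln", modifier "desert eel".
Inside "desert eel": head "eel", modifier "desert".
Putting it together: [[[village cedar] bridge] [monastery [[desert eel] kiln]]].

[[[village cedar] bridge] [monastery [[desert eel] kiln]]]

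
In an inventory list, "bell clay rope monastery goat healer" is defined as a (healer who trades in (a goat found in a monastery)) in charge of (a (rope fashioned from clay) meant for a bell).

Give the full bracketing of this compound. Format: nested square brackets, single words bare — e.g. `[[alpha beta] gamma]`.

[[bell [clay rope]] [[monastery goat] healer]]

At the top level: head "healer" (specifically "monastery goat healer"); modifier "bell clay rope".
"bell clay rope" → head "rope" (specifically "clay rope"), modifier "bell".
"clay rope" → head "rope", modifier "clay".
"monastery goat healer" → head "healer", modifier "monastery goat".
"monastery goat" → head "goat", modifier "monastery".
Putting it together: [[bell [clay rope]] [[monastery goat] healer]].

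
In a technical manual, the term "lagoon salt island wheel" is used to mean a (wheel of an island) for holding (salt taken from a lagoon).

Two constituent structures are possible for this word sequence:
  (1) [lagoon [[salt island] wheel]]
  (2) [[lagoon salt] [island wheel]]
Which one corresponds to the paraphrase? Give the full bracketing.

[[lagoon salt] [island wheel]]

The paraphrase's head is the "wheel" part ("island wheel"); its modifier is "lagoon salt".
That top-level split, carried through the inner groups, gives [[lagoon salt] [island wheel]].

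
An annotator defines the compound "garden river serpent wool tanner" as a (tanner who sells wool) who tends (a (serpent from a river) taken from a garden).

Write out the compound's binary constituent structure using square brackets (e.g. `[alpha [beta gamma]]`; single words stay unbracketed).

At the top level: head "tanner" (specifically "wool tanner"); modifier "garden river serpent".
Inside "garden river serpent": head "serpent" (specifically "river serpent"), modifier "garden".
Inside "river serpent": head "serpent", modifier "river".
Inside "wool tanner": head "tanner", modifier "wool".
Assembled: [[garden [river serpent]] [wool tanner]].

[[garden [river serpent]] [wool tanner]]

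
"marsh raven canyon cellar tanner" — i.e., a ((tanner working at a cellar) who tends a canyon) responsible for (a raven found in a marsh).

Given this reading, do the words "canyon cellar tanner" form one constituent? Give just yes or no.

yes

The paraphrase groups the words so that "canyon cellar tanner" is one unit: it corresponds to a single parenthesized sub-phrase.
The full structure is [[marsh raven] [canyon [cellar tanner]]], in which [canyon cellar tanner] is a constituent.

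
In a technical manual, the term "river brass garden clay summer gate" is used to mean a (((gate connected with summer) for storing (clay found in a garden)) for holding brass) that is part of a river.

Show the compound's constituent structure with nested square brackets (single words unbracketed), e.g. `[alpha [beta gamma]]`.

Whole compound: head "gate" (specifically "brass garden clay summer gate"), modifier "river".
Within "brass garden clay summer gate", the head is "gate" (specifically "garden clay summer gate") and the modifier is "brass".
Within "garden clay summer gate", the head is "gate" (specifically "summer gate") and the modifier is "garden clay".
Within "garden clay", the head is "clay" and the modifier is "garden".
Within "summer gate", the head is "gate" and the modifier is "summer".
Assembled: [river [brass [[garden clay] [summer gate]]]].

[river [brass [[garden clay] [summer gate]]]]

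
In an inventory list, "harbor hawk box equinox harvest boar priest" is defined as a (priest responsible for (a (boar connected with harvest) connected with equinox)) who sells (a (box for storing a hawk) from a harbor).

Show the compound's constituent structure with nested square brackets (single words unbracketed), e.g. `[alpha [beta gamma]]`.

The outermost head in the paraphrase is "priest" (specifically "equinox harvest boar priest"), modified by "harbor hawk box".
Inside "harbor hawk box": head "box" (specifically "hawk box"), modifier "harbor".
Inside "hawk box": head "box", modifier "hawk".
Inside "equinox harvest boar priest": head "priest", modifier "equinox harvest boar".
Inside "equinox harvest boar": head "boar" (specifically "harvest boar"), modifier "equinox".
Inside "harvest boar": head "boar", modifier "harvest".
So the structure is [[harbor [hawk box]] [[equinox [harvest boar]] priest]].

[[harbor [hawk box]] [[equinox [harvest boar]] priest]]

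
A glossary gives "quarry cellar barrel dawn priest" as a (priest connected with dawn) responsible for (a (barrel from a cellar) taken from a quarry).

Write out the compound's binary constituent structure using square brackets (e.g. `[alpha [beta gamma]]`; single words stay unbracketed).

At the top level: head "priest" (specifically "dawn priest"); modifier "quarry cellar barrel".
Within "quarry cellar barrel", the head is "barrel" (specifically "cellar barrel") and the modifier is "quarry".
Within "cellar barrel", the head is "barrel" and the modifier is "cellar".
Within "dawn priest", the head is "priest" and the modifier is "dawn".
Putting it together: [[quarry [cellar barrel]] [dawn priest]].

[[quarry [cellar barrel]] [dawn priest]]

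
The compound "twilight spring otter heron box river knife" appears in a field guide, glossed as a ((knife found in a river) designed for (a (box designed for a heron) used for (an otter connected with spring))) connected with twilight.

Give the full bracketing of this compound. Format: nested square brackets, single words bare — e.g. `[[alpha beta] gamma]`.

[twilight [[[spring otter] [heron box]] [river knife]]]

The outermost head in the paraphrase is "knife" (specifically "spring otter heron box river knife"), modified by "twilight".
Inside "spring otter heron box river knife": head "knife" (specifically "river knife"), modifier "spring otter heron box".
Inside "spring otter heron box": head "box" (specifically "heron box"), modifier "spring otter".
Inside "spring otter": head "otter", modifier "spring".
Inside "heron box": head "box", modifier "heron".
Inside "river knife": head "knife", modifier "river".
So the structure is [twilight [[[spring otter] [heron box]] [river knife]]].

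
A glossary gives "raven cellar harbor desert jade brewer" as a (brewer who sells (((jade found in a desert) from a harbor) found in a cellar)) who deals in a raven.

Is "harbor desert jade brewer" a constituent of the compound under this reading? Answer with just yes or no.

The top-level split is [raven] [cellar harbor desert jade brewer]; the full structure is [raven [[cellar [harbor [desert jade]]] brewer]].
"harbor desert jade brewer" straddles a constituent boundary, so it is not a single unit.

no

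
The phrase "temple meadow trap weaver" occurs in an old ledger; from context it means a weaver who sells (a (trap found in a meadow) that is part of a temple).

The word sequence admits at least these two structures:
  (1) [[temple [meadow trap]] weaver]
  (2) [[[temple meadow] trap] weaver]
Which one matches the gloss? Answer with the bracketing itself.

The paraphrase's head is the "weaver" part ("weaver"); its modifier is "temple meadow trap".
That top-level split, carried through the inner groups, gives [[temple [meadow trap]] weaver].

[[temple [meadow trap]] weaver]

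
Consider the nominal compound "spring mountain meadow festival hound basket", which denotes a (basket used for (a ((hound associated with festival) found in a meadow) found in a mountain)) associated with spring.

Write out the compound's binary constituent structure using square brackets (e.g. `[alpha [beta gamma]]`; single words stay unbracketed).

Overall it is a kind of basket (specifically "mountain meadow festival hound basket"); the modifier is "spring".
Within "mountain meadow festival hound basket", the head is "basket" and the modifier is "mountain meadow festival hound".
Within "mountain meadow festival hound", the head is "hound" (specifically "meadow festival hound") and the modifier is "mountain".
Within "meadow festival hound", the head is "hound" (specifically "festival hound") and the modifier is "meadow".
Within "festival hound", the head is "hound" and the modifier is "festival".
Putting it together: [spring [[mountain [meadow [festival hound]]] basket]].

[spring [[mountain [meadow [festival hound]]] basket]]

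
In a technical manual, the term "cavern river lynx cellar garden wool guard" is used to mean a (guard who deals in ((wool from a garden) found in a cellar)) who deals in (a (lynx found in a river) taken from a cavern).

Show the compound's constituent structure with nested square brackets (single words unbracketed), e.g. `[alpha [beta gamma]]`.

The outermost head in the paraphrase is "guard" (specifically "cellar garden wool guard"), modified by "cavern river lynx".
"cavern river lynx" → head "lynx" (specifically "river lynx"), modifier "cavern".
"river lynx" → head "lynx", modifier "river".
"cellar garden wool guard" → head "guard", modifier "cellar garden wool".
"cellar garden wool" → head "wool" (specifically "garden wool"), modifier "cellar".
"garden wool" → head "wool", modifier "garden".
Assembled: [[cavern [river lynx]] [[cellar [garden wool]] guard]].

[[cavern [river lynx]] [[cellar [garden wool]] guard]]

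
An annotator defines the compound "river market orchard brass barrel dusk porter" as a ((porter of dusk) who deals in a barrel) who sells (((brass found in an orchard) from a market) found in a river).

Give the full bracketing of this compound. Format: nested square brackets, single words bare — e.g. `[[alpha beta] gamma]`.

[[river [market [orchard brass]]] [barrel [dusk porter]]]

Overall it is a kind of porter (specifically "barrel dusk porter"); the modifier is "river market orchard brass".
Inside "river market orchard brass": head "brass" (specifically "market orchard brass"), modifier "river".
Inside "market orchard brass": head "brass" (specifically "orchard brass"), modifier "market".
Inside "orchard brass": head "brass", modifier "orchard".
Inside "barrel dusk porter": head "porter" (specifically "dusk porter"), modifier "barrel".
Inside "dusk porter": head "porter", modifier "dusk".
Assembled: [[river [market [orchard brass]]] [barrel [dusk porter]]].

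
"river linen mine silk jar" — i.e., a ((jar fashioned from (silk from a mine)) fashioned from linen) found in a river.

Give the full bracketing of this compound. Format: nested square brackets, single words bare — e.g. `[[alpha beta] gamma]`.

[river [linen [[mine silk] jar]]]

Overall it is a kind of jar (specifically "linen mine silk jar"); the modifier is "river".
Within "linen mine silk jar", the head is "jar" (specifically "mine silk jar") and the modifier is "linen".
Within "mine silk jar", the head is "jar" and the modifier is "mine silk".
Within "mine silk", the head is "silk" and the modifier is "mine".
Putting it together: [river [linen [[mine silk] jar]]].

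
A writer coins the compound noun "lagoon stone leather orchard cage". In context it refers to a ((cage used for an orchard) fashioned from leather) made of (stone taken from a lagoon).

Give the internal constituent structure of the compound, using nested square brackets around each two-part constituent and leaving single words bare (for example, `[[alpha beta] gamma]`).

The outermost head in the paraphrase is "cage" (specifically "leather orchard cage"), modified by "lagoon stone".
"lagoon stone" → head "stone", modifier "lagoon".
"leather orchard cage" → head "cage" (specifically "orchard cage"), modifier "leather".
"orchard cage" → head "cage", modifier "orchard".
Assembled: [[lagoon stone] [leather [orchard cage]]].

[[lagoon stone] [leather [orchard cage]]]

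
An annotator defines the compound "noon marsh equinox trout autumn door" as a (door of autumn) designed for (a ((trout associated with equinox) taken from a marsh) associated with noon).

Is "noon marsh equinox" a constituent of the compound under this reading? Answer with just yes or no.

no

The top-level split is [noon marsh equinox trout] [autumn door]; the full structure is [[noon [marsh [equinox trout]]] [autumn door]].
"noon marsh equinox" straddles a constituent boundary, so it is not a single unit.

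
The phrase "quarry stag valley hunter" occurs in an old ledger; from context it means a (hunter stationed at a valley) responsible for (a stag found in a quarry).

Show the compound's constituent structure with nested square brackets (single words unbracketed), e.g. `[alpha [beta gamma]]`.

[[quarry stag] [valley hunter]]

Whole compound: head "hunter" (specifically "valley hunter"), modifier "quarry stag".
Within "quarry stag", the head is "stag" and the modifier is "quarry".
Within "valley hunter", the head is "hunter" and the modifier is "valley".
Assembled: [[quarry stag] [valley hunter]].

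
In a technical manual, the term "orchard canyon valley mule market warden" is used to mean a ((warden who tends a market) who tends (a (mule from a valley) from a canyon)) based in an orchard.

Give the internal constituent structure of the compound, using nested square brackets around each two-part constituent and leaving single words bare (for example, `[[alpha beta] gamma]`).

Overall it is a kind of warden (specifically "canyon valley mule market warden"); the modifier is "orchard".
Within "canyon valley mule market warden", the head is "warden" (specifically "market warden") and the modifier is "canyon valley mule".
Within "canyon valley mule", the head is "mule" (specifically "valley mule") and the modifier is "canyon".
Within "valley mule", the head is "mule" and the modifier is "valley".
Within "market warden", the head is "warden" and the modifier is "market".
Putting it together: [orchard [[canyon [valley mule]] [market warden]]].

[orchard [[canyon [valley mule]] [market warden]]]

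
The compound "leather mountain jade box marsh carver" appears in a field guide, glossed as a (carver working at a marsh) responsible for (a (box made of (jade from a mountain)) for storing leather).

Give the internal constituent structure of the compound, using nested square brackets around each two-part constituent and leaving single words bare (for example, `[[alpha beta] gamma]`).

[[leather [[mountain jade] box]] [marsh carver]]

Overall it is a kind of carver (specifically "marsh carver"); the modifier is "leather mountain jade box".
Inside "leather mountain jade box": head "box" (specifically "mountain jade box"), modifier "leather".
Inside "mountain jade box": head "box", modifier "mountain jade".
Inside "mountain jade": head "jade", modifier "mountain".
Inside "marsh carver": head "carver", modifier "marsh".
So the structure is [[leather [[mountain jade] box]] [marsh carver]].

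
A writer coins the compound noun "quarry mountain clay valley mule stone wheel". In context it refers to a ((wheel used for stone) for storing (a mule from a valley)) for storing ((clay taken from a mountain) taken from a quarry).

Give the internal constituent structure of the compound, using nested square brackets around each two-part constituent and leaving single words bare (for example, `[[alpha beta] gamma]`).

[[quarry [mountain clay]] [[valley mule] [stone wheel]]]

Overall it is a kind of wheel (specifically "valley mule stone wheel"); the modifier is "quarry mountain clay".
Within "quarry mountain clay", the head is "clay" (specifically "mountain clay") and the modifier is "quarry".
Within "mountain clay", the head is "clay" and the modifier is "mountain".
Within "valley mule stone wheel", the head is "wheel" (specifically "stone wheel") and the modifier is "valley mule".
Within "valley mule", the head is "mule" and the modifier is "valley".
Within "stone wheel", the head is "wheel" and the modifier is "stone".
Assembled: [[quarry [mountain clay]] [[valley mule] [stone wheel]]].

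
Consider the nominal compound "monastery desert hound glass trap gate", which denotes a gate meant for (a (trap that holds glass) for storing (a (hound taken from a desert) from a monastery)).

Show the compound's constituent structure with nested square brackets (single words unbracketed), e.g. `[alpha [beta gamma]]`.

Whole compound: head "gate", modifier "monastery desert hound glass trap".
Inside "monastery desert hound glass trap": head "trap" (specifically "glass trap"), modifier "monastery desert hound".
Inside "monastery desert hound": head "hound" (specifically "desert hound"), modifier "monastery".
Inside "desert hound": head "hound", modifier "desert".
Inside "glass trap": head "trap", modifier "glass".
Assembled: [[[monastery [desert hound]] [glass trap]] gate].

[[[monastery [desert hound]] [glass trap]] gate]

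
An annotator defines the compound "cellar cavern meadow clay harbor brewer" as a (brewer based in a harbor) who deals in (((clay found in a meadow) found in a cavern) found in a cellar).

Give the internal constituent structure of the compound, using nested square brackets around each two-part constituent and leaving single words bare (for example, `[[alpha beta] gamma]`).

Whole compound: head "brewer" (specifically "harbor brewer"), modifier "cellar cavern meadow clay".
Inside "cellar cavern meadow clay": head "clay" (specifically "cavern meadow clay"), modifier "cellar".
Inside "cavern meadow clay": head "clay" (specifically "meadow clay"), modifier "cavern".
Inside "meadow clay": head "clay", modifier "meadow".
Inside "harbor brewer": head "brewer", modifier "harbor".
Assembled: [[cellar [cavern [meadow clay]]] [harbor brewer]].

[[cellar [cavern [meadow clay]]] [harbor brewer]]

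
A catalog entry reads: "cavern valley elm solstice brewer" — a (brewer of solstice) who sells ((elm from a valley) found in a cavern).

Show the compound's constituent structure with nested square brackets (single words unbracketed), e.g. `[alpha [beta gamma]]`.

Whole compound: head "brewer" (specifically "solstice brewer"), modifier "cavern valley elm".
"cavern valley elm" → head "elm" (specifically "valley elm"), modifier "cavern".
"valley elm" → head "elm", modifier "valley".
"solstice brewer" → head "brewer", modifier "solstice".
Assembled: [[cavern [valley elm]] [solstice brewer]].

[[cavern [valley elm]] [solstice brewer]]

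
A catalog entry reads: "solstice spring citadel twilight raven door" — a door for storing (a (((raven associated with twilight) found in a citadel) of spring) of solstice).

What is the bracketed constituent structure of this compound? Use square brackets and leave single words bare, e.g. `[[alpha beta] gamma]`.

Whole compound: head "door", modifier "solstice spring citadel twilight raven".
Within "solstice spring citadel twilight raven", the head is "raven" (specifically "spring citadel twilight raven") and the modifier is "solstice".
Within "spring citadel twilight raven", the head is "raven" (specifically "citadel twilight raven") and the modifier is "spring".
Within "citadel twilight raven", the head is "raven" (specifically "twilight raven") and the modifier is "citadel".
Within "twilight raven", the head is "raven" and the modifier is "twilight".
So the structure is [[solstice [spring [citadel [twilight raven]]]] door].

[[solstice [spring [citadel [twilight raven]]]] door]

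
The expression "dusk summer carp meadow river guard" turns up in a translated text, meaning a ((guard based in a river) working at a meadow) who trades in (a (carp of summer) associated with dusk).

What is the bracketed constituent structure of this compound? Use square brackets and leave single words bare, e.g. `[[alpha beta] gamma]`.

Overall it is a kind of guard (specifically "meadow river guard"); the modifier is "dusk summer carp".
Inside "dusk summer carp": head "carp" (specifically "summer carp"), modifier "dusk".
Inside "summer carp": head "carp", modifier "summer".
Inside "meadow river guard": head "guard" (specifically "river guard"), modifier "meadow".
Inside "river guard": head "guard", modifier "river".
Putting it together: [[dusk [summer carp]] [meadow [river guard]]].

[[dusk [summer carp]] [meadow [river guard]]]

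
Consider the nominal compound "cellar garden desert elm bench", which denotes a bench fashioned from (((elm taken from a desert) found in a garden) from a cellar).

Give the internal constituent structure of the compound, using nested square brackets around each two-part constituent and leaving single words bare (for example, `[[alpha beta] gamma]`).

Overall it is a kind of bench; the modifier is "cellar garden desert elm".
Within "cellar garden desert elm", the head is "elm" (specifically "garden desert elm") and the modifier is "cellar".
Within "garden desert elm", the head is "elm" (specifically "desert elm") and the modifier is "garden".
Within "desert elm", the head is "elm" and the modifier is "desert".
Assembled: [[cellar [garden [desert elm]]] bench].

[[cellar [garden [desert elm]]] bench]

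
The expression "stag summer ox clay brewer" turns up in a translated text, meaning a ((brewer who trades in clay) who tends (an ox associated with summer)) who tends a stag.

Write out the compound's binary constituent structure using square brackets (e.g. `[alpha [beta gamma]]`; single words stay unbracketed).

[stag [[summer ox] [clay brewer]]]

The outermost head in the paraphrase is "brewer" (specifically "summer ox clay brewer"), modified by "stag".
"summer ox clay brewer" → head "brewer" (specifically "clay brewer"), modifier "summer ox".
"summer ox" → head "ox", modifier "summer".
"clay brewer" → head "brewer", modifier "clay".
So the structure is [stag [[summer ox] [clay brewer]]].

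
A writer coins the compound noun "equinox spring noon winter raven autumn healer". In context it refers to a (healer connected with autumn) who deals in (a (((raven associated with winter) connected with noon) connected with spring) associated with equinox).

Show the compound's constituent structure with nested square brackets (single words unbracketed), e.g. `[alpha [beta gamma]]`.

[[equinox [spring [noon [winter raven]]]] [autumn healer]]

Overall it is a kind of healer (specifically "autumn healer"); the modifier is "equinox spring noon winter raven".
"equinox spring noon winter raven" → head "raven" (specifically "spring noon winter raven"), modifier "equinox".
"spring noon winter raven" → head "raven" (specifically "noon winter raven"), modifier "spring".
"noon winter raven" → head "raven" (specifically "winter raven"), modifier "noon".
"winter raven" → head "raven", modifier "winter".
"autumn healer" → head "healer", modifier "autumn".
So the structure is [[equinox [spring [noon [winter raven]]]] [autumn healer]].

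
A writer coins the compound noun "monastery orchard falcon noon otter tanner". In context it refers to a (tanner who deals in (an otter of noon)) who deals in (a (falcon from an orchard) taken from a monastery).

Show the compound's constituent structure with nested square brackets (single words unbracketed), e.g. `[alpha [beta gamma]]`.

The outermost head in the paraphrase is "tanner" (specifically "noon otter tanner"), modified by "monastery orchard falcon".
Inside "monastery orchard falcon": head "falcon" (specifically "orchard falcon"), modifier "monastery".
Inside "orchard falcon": head "falcon", modifier "orchard".
Inside "noon otter tanner": head "tanner", modifier "noon otter".
Inside "noon otter": head "otter", modifier "noon".
So the structure is [[monastery [orchard falcon]] [[noon otter] tanner]].

[[monastery [orchard falcon]] [[noon otter] tanner]]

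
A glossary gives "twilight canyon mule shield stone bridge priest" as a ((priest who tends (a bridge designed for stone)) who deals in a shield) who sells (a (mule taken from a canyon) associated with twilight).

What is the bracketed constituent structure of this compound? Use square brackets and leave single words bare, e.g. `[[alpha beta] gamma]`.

The outermost head in the paraphrase is "priest" (specifically "shield stone bridge priest"), modified by "twilight canyon mule".
Within "twilight canyon mule", the head is "mule" (specifically "canyon mule") and the modifier is "twilight".
Within "canyon mule", the head is "mule" and the modifier is "canyon".
Within "shield stone bridge priest", the head is "priest" (specifically "stone bridge priest") and the modifier is "shield".
Within "stone bridge priest", the head is "priest" and the modifier is "stone bridge".
Within "stone bridge", the head is "bridge" and the modifier is "stone".
So the structure is [[twilight [canyon mule]] [shield [[stone bridge] priest]]].

[[twilight [canyon mule]] [shield [[stone bridge] priest]]]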